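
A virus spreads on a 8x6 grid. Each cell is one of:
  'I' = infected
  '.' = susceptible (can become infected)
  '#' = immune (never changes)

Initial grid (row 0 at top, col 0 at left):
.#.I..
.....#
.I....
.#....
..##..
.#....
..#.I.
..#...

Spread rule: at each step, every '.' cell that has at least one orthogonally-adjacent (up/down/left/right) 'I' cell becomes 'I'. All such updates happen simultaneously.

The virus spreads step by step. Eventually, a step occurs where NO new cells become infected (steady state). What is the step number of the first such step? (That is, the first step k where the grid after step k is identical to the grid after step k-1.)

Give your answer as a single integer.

Answer: 8

Derivation:
Step 0 (initial): 3 infected
Step 1: +10 new -> 13 infected
Step 2: +12 new -> 25 infected
Step 3: +7 new -> 32 infected
Step 4: +4 new -> 36 infected
Step 5: +1 new -> 37 infected
Step 6: +2 new -> 39 infected
Step 7: +1 new -> 40 infected
Step 8: +0 new -> 40 infected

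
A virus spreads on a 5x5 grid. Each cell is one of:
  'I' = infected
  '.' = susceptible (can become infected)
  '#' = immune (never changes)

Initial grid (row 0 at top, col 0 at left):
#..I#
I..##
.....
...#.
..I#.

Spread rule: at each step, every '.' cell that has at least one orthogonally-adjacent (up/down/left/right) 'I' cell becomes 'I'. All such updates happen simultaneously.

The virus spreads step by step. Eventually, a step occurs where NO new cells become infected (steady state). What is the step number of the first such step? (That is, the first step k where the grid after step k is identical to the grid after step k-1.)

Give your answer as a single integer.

Step 0 (initial): 3 infected
Step 1: +5 new -> 8 infected
Step 2: +7 new -> 15 infected
Step 3: +1 new -> 16 infected
Step 4: +1 new -> 17 infected
Step 5: +1 new -> 18 infected
Step 6: +1 new -> 19 infected
Step 7: +0 new -> 19 infected

Answer: 7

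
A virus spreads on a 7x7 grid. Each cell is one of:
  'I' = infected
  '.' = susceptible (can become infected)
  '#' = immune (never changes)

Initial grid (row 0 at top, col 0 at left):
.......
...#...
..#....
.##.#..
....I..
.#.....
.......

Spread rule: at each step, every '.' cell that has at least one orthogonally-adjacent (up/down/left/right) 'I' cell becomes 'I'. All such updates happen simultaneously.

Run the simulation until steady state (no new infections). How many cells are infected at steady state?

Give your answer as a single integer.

Step 0 (initial): 1 infected
Step 1: +3 new -> 4 infected
Step 2: +7 new -> 11 infected
Step 3: +8 new -> 19 infected
Step 4: +6 new -> 25 infected
Step 5: +6 new -> 31 infected
Step 6: +4 new -> 35 infected
Step 7: +3 new -> 38 infected
Step 8: +3 new -> 41 infected
Step 9: +2 new -> 43 infected
Step 10: +0 new -> 43 infected

Answer: 43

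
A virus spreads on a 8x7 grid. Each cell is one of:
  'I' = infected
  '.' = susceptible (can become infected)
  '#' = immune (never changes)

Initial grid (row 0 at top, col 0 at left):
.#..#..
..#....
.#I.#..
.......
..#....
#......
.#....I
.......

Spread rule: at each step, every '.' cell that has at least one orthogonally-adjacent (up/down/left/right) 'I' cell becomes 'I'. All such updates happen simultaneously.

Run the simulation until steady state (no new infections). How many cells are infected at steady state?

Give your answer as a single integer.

Answer: 48

Derivation:
Step 0 (initial): 2 infected
Step 1: +5 new -> 7 infected
Step 2: +7 new -> 14 infected
Step 3: +11 new -> 25 infected
Step 4: +11 new -> 36 infected
Step 5: +6 new -> 42 infected
Step 6: +4 new -> 46 infected
Step 7: +1 new -> 47 infected
Step 8: +1 new -> 48 infected
Step 9: +0 new -> 48 infected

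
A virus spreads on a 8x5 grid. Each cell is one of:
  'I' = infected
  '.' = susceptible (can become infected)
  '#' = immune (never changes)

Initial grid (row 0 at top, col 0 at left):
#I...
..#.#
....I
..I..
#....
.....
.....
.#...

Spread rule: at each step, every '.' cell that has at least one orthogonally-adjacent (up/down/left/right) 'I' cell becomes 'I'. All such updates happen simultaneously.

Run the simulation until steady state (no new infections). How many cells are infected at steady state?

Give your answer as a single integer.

Step 0 (initial): 3 infected
Step 1: +8 new -> 11 infected
Step 2: +9 new -> 20 infected
Step 3: +6 new -> 26 infected
Step 4: +5 new -> 31 infected
Step 5: +3 new -> 34 infected
Step 6: +1 new -> 35 infected
Step 7: +0 new -> 35 infected

Answer: 35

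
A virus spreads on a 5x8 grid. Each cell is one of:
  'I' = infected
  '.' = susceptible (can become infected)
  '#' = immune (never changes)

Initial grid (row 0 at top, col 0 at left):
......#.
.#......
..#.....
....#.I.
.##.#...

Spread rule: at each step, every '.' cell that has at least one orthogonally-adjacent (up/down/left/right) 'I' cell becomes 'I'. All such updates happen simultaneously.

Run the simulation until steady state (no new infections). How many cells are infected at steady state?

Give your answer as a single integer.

Step 0 (initial): 1 infected
Step 1: +4 new -> 5 infected
Step 2: +5 new -> 10 infected
Step 3: +3 new -> 13 infected
Step 4: +4 new -> 17 infected
Step 5: +3 new -> 20 infected
Step 6: +4 new -> 24 infected
Step 7: +2 new -> 26 infected
Step 8: +3 new -> 29 infected
Step 9: +3 new -> 32 infected
Step 10: +1 new -> 33 infected
Step 11: +0 new -> 33 infected

Answer: 33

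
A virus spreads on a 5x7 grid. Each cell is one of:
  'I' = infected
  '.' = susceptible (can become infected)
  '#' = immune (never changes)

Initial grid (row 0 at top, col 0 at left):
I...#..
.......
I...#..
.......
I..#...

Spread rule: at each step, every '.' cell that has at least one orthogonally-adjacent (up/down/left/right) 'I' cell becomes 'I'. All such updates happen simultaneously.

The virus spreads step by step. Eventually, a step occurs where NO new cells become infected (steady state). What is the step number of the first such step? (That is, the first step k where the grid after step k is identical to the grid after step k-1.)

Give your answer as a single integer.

Answer: 9

Derivation:
Step 0 (initial): 3 infected
Step 1: +5 new -> 8 infected
Step 2: +5 new -> 13 infected
Step 3: +4 new -> 17 infected
Step 4: +2 new -> 19 infected
Step 5: +2 new -> 21 infected
Step 6: +3 new -> 24 infected
Step 7: +5 new -> 29 infected
Step 8: +3 new -> 32 infected
Step 9: +0 new -> 32 infected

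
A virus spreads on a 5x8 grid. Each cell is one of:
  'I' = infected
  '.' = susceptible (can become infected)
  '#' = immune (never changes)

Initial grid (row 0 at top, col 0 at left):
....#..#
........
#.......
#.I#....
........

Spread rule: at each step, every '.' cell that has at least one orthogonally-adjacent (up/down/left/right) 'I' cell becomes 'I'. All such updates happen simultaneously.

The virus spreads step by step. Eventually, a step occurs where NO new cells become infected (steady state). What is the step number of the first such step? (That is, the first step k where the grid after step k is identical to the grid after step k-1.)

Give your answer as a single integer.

Step 0 (initial): 1 infected
Step 1: +3 new -> 4 infected
Step 2: +5 new -> 9 infected
Step 3: +6 new -> 15 infected
Step 4: +7 new -> 22 infected
Step 5: +5 new -> 27 infected
Step 6: +5 new -> 32 infected
Step 7: +3 new -> 35 infected
Step 8: +0 new -> 35 infected

Answer: 8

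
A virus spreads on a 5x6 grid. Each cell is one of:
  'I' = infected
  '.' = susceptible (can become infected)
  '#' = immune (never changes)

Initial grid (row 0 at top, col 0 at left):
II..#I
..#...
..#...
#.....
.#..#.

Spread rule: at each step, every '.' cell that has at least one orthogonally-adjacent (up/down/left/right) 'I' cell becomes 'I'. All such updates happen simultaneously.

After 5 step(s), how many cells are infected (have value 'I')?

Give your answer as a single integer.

Step 0 (initial): 3 infected
Step 1: +4 new -> 7 infected
Step 2: +5 new -> 12 infected
Step 3: +4 new -> 16 infected
Step 4: +4 new -> 20 infected
Step 5: +2 new -> 22 infected

Answer: 22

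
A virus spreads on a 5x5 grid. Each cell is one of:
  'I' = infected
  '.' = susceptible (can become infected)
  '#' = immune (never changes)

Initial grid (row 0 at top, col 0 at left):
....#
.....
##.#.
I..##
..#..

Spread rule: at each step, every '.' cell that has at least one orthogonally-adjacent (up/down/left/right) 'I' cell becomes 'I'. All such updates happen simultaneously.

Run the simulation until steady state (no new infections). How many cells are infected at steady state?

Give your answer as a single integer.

Step 0 (initial): 1 infected
Step 1: +2 new -> 3 infected
Step 2: +2 new -> 5 infected
Step 3: +1 new -> 6 infected
Step 4: +1 new -> 7 infected
Step 5: +3 new -> 10 infected
Step 6: +4 new -> 14 infected
Step 7: +2 new -> 16 infected
Step 8: +0 new -> 16 infected

Answer: 16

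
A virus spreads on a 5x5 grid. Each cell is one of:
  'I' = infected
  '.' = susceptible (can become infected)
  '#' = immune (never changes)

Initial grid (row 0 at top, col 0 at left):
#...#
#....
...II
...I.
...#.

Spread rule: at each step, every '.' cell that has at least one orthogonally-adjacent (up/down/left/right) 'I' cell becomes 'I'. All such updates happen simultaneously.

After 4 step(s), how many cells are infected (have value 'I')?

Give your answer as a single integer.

Answer: 21

Derivation:
Step 0 (initial): 3 infected
Step 1: +5 new -> 8 infected
Step 2: +6 new -> 14 infected
Step 3: +5 new -> 19 infected
Step 4: +2 new -> 21 infected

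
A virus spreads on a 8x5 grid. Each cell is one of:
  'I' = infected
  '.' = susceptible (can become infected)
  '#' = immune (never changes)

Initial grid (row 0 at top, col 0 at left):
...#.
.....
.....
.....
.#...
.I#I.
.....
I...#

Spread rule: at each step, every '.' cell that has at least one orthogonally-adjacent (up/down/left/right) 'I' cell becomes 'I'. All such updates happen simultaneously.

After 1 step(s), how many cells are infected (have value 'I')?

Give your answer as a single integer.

Answer: 10

Derivation:
Step 0 (initial): 3 infected
Step 1: +7 new -> 10 infected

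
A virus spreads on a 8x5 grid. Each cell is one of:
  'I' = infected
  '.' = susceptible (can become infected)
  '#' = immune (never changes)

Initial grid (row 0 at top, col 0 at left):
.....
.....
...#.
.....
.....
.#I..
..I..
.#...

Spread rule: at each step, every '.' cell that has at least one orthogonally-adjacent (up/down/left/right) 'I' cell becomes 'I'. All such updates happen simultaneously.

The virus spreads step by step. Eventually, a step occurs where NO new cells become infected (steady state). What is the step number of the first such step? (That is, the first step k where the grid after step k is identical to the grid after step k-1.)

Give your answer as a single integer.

Step 0 (initial): 2 infected
Step 1: +5 new -> 7 infected
Step 2: +7 new -> 14 infected
Step 3: +8 new -> 22 infected
Step 4: +4 new -> 26 infected
Step 5: +5 new -> 31 infected
Step 6: +4 new -> 35 infected
Step 7: +2 new -> 37 infected
Step 8: +0 new -> 37 infected

Answer: 8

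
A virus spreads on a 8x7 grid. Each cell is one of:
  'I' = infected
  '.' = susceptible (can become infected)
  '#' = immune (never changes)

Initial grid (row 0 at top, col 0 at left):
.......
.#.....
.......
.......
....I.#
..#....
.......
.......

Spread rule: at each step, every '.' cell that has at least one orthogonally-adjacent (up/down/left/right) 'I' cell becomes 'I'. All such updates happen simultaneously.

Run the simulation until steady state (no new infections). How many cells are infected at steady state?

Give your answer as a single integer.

Step 0 (initial): 1 infected
Step 1: +4 new -> 5 infected
Step 2: +7 new -> 12 infected
Step 3: +10 new -> 22 infected
Step 4: +12 new -> 34 infected
Step 5: +10 new -> 44 infected
Step 6: +5 new -> 49 infected
Step 7: +3 new -> 52 infected
Step 8: +1 new -> 53 infected
Step 9: +0 new -> 53 infected

Answer: 53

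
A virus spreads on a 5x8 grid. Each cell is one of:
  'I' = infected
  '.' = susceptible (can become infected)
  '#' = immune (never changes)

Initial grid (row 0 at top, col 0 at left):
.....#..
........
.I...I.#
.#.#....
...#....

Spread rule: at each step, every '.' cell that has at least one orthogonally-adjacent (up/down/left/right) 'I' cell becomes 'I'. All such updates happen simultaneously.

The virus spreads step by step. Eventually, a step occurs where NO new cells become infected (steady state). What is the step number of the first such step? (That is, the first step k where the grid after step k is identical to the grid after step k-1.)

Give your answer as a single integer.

Answer: 5

Derivation:
Step 0 (initial): 2 infected
Step 1: +7 new -> 9 infected
Step 2: +11 new -> 20 infected
Step 3: +11 new -> 31 infected
Step 4: +4 new -> 35 infected
Step 5: +0 new -> 35 infected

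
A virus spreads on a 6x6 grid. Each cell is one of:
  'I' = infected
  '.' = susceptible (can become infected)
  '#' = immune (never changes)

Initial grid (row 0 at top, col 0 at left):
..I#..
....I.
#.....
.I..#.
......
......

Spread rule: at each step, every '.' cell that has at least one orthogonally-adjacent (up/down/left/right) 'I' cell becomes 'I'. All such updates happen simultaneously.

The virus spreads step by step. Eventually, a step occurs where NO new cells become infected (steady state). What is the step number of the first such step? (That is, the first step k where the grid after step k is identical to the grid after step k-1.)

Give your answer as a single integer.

Step 0 (initial): 3 infected
Step 1: +10 new -> 13 infected
Step 2: +10 new -> 23 infected
Step 3: +5 new -> 28 infected
Step 4: +3 new -> 31 infected
Step 5: +2 new -> 33 infected
Step 6: +0 new -> 33 infected

Answer: 6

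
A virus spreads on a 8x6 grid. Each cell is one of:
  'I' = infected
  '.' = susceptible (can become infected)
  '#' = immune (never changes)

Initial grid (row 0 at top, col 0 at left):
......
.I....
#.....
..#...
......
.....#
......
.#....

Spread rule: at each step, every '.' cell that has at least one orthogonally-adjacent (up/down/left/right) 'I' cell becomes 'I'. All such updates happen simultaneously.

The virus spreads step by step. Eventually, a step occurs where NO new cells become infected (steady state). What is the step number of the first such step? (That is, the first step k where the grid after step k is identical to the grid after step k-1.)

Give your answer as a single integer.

Step 0 (initial): 1 infected
Step 1: +4 new -> 5 infected
Step 2: +5 new -> 10 infected
Step 3: +5 new -> 15 infected
Step 4: +7 new -> 22 infected
Step 5: +7 new -> 29 infected
Step 6: +5 new -> 34 infected
Step 7: +5 new -> 39 infected
Step 8: +2 new -> 41 infected
Step 9: +2 new -> 43 infected
Step 10: +1 new -> 44 infected
Step 11: +0 new -> 44 infected

Answer: 11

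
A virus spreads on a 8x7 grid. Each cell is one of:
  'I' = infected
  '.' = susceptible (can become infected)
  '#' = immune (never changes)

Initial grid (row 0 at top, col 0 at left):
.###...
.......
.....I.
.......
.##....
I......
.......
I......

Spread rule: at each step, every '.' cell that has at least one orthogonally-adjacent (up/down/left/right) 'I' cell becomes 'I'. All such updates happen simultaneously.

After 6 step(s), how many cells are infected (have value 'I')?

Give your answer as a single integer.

Step 0 (initial): 3 infected
Step 1: +8 new -> 11 infected
Step 2: +11 new -> 22 infected
Step 3: +13 new -> 35 infected
Step 4: +10 new -> 45 infected
Step 5: +5 new -> 50 infected
Step 6: +1 new -> 51 infected

Answer: 51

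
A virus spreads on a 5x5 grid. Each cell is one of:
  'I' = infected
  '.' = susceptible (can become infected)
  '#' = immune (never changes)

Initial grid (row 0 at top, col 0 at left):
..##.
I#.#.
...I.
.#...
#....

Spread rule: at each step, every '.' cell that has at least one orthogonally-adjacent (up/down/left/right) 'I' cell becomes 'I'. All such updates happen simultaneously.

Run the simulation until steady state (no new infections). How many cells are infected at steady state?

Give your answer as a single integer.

Answer: 19

Derivation:
Step 0 (initial): 2 infected
Step 1: +5 new -> 7 infected
Step 2: +8 new -> 15 infected
Step 3: +3 new -> 18 infected
Step 4: +1 new -> 19 infected
Step 5: +0 new -> 19 infected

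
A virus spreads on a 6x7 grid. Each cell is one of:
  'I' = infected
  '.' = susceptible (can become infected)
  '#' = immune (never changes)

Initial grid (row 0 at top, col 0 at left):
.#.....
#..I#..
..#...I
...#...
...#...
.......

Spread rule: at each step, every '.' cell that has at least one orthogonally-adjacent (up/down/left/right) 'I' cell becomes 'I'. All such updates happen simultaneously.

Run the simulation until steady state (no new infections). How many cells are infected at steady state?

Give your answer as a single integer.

Step 0 (initial): 2 infected
Step 1: +6 new -> 8 infected
Step 2: +8 new -> 16 infected
Step 3: +5 new -> 21 infected
Step 4: +4 new -> 25 infected
Step 5: +4 new -> 29 infected
Step 6: +4 new -> 33 infected
Step 7: +2 new -> 35 infected
Step 8: +0 new -> 35 infected

Answer: 35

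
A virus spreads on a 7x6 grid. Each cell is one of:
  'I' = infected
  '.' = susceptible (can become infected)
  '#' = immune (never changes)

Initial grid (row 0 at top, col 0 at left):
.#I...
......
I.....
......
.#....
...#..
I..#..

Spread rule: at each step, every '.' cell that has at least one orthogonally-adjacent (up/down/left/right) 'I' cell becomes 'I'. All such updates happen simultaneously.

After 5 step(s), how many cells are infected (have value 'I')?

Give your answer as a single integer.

Answer: 31

Derivation:
Step 0 (initial): 3 infected
Step 1: +7 new -> 10 infected
Step 2: +9 new -> 19 infected
Step 3: +5 new -> 24 infected
Step 4: +4 new -> 28 infected
Step 5: +3 new -> 31 infected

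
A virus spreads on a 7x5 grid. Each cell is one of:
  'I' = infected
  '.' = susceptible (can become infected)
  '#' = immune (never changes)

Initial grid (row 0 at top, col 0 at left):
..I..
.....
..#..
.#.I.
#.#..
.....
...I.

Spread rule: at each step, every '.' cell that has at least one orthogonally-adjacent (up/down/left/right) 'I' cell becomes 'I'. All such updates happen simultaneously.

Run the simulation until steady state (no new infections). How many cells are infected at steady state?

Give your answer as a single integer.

Answer: 31

Derivation:
Step 0 (initial): 3 infected
Step 1: +10 new -> 13 infected
Step 2: +9 new -> 22 infected
Step 3: +5 new -> 27 infected
Step 4: +3 new -> 30 infected
Step 5: +1 new -> 31 infected
Step 6: +0 new -> 31 infected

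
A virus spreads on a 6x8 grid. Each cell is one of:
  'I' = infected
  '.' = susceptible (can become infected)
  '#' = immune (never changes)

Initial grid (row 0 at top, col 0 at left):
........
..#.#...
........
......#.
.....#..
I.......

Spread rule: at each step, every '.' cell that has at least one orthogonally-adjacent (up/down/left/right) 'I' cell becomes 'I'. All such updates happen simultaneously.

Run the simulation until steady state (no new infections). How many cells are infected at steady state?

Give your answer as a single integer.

Step 0 (initial): 1 infected
Step 1: +2 new -> 3 infected
Step 2: +3 new -> 6 infected
Step 3: +4 new -> 10 infected
Step 4: +5 new -> 15 infected
Step 5: +6 new -> 21 infected
Step 6: +4 new -> 25 infected
Step 7: +6 new -> 31 infected
Step 8: +3 new -> 34 infected
Step 9: +4 new -> 38 infected
Step 10: +3 new -> 41 infected
Step 11: +2 new -> 43 infected
Step 12: +1 new -> 44 infected
Step 13: +0 new -> 44 infected

Answer: 44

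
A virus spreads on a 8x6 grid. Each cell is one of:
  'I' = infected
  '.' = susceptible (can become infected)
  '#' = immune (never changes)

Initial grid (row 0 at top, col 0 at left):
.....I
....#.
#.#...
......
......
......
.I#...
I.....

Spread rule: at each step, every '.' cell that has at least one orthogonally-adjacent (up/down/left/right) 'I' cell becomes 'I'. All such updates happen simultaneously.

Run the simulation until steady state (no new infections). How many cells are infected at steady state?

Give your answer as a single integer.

Step 0 (initial): 3 infected
Step 1: +5 new -> 8 infected
Step 2: +6 new -> 14 infected
Step 3: +9 new -> 23 infected
Step 4: +12 new -> 35 infected
Step 5: +7 new -> 42 infected
Step 6: +2 new -> 44 infected
Step 7: +0 new -> 44 infected

Answer: 44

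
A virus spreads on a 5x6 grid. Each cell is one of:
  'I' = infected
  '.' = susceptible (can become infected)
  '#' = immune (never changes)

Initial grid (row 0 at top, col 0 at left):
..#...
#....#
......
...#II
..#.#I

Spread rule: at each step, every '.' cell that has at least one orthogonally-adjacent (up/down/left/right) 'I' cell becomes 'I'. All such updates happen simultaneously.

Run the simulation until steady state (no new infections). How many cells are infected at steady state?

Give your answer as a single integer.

Answer: 23

Derivation:
Step 0 (initial): 3 infected
Step 1: +2 new -> 5 infected
Step 2: +2 new -> 7 infected
Step 3: +3 new -> 10 infected
Step 4: +5 new -> 15 infected
Step 5: +3 new -> 18 infected
Step 6: +3 new -> 21 infected
Step 7: +2 new -> 23 infected
Step 8: +0 new -> 23 infected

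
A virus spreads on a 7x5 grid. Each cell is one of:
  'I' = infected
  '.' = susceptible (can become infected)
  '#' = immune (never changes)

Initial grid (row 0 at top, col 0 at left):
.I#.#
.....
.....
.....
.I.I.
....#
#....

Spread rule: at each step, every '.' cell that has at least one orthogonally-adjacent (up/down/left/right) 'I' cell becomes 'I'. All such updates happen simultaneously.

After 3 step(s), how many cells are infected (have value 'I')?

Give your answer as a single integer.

Answer: 29

Derivation:
Step 0 (initial): 3 infected
Step 1: +9 new -> 12 infected
Step 2: +11 new -> 23 infected
Step 3: +6 new -> 29 infected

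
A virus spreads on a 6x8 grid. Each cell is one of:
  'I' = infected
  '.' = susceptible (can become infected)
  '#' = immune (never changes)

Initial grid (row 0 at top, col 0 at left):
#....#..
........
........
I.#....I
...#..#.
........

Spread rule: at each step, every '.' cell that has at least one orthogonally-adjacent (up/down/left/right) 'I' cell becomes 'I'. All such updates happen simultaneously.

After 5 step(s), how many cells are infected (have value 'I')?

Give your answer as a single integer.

Step 0 (initial): 2 infected
Step 1: +6 new -> 8 infected
Step 2: +8 new -> 16 infected
Step 3: +10 new -> 26 infected
Step 4: +10 new -> 36 infected
Step 5: +5 new -> 41 infected

Answer: 41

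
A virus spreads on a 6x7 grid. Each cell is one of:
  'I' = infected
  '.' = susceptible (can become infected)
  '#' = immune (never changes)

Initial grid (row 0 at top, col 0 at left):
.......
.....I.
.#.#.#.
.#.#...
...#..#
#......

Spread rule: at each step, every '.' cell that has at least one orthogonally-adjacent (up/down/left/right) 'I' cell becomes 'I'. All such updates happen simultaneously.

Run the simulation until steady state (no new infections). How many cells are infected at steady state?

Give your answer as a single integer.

Step 0 (initial): 1 infected
Step 1: +3 new -> 4 infected
Step 2: +5 new -> 9 infected
Step 3: +4 new -> 13 infected
Step 4: +5 new -> 18 infected
Step 5: +5 new -> 23 infected
Step 6: +5 new -> 28 infected
Step 7: +4 new -> 32 infected
Step 8: +2 new -> 34 infected
Step 9: +0 new -> 34 infected

Answer: 34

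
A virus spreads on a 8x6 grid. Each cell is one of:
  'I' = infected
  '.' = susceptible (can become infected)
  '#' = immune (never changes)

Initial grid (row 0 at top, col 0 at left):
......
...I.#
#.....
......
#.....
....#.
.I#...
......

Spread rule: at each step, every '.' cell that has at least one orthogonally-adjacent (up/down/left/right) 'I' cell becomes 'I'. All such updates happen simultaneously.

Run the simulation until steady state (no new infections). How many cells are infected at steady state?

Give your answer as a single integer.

Step 0 (initial): 2 infected
Step 1: +7 new -> 9 infected
Step 2: +11 new -> 20 infected
Step 3: +12 new -> 32 infected
Step 4: +6 new -> 38 infected
Step 5: +3 new -> 41 infected
Step 6: +2 new -> 43 infected
Step 7: +0 new -> 43 infected

Answer: 43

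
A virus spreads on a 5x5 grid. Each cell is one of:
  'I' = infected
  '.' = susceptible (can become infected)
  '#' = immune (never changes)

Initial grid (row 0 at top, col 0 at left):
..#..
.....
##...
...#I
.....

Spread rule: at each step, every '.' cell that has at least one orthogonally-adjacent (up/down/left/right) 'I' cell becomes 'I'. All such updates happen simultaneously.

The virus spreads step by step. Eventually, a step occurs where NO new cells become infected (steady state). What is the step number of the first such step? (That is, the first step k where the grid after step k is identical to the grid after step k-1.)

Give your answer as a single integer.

Answer: 8

Derivation:
Step 0 (initial): 1 infected
Step 1: +2 new -> 3 infected
Step 2: +3 new -> 6 infected
Step 3: +4 new -> 10 infected
Step 4: +4 new -> 14 infected
Step 5: +3 new -> 17 infected
Step 6: +3 new -> 20 infected
Step 7: +1 new -> 21 infected
Step 8: +0 new -> 21 infected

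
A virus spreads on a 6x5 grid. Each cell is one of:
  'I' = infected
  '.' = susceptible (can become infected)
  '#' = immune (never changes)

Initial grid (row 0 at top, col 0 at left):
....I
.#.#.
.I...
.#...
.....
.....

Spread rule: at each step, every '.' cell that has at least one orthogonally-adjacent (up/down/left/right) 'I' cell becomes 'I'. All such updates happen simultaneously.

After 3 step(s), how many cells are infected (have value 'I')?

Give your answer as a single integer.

Answer: 19

Derivation:
Step 0 (initial): 2 infected
Step 1: +4 new -> 6 infected
Step 2: +7 new -> 13 infected
Step 3: +6 new -> 19 infected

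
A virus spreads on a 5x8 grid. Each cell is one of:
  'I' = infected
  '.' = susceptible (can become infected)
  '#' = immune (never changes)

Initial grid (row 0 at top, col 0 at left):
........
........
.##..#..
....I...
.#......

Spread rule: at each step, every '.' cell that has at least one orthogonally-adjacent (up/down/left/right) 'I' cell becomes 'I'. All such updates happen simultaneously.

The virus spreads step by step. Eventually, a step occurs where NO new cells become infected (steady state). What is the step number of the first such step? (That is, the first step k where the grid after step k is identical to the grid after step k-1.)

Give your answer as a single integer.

Step 0 (initial): 1 infected
Step 1: +4 new -> 5 infected
Step 2: +6 new -> 11 infected
Step 3: +8 new -> 19 infected
Step 4: +7 new -> 26 infected
Step 5: +6 new -> 32 infected
Step 6: +3 new -> 35 infected
Step 7: +1 new -> 36 infected
Step 8: +0 new -> 36 infected

Answer: 8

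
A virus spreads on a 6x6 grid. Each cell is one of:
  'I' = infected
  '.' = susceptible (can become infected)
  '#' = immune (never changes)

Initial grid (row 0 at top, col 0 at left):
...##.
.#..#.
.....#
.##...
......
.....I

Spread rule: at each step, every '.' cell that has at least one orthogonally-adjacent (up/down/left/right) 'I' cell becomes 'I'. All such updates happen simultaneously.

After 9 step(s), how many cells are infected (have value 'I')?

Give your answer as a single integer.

Answer: 26

Derivation:
Step 0 (initial): 1 infected
Step 1: +2 new -> 3 infected
Step 2: +3 new -> 6 infected
Step 3: +3 new -> 9 infected
Step 4: +4 new -> 13 infected
Step 5: +3 new -> 16 infected
Step 6: +3 new -> 19 infected
Step 7: +3 new -> 22 infected
Step 8: +2 new -> 24 infected
Step 9: +2 new -> 26 infected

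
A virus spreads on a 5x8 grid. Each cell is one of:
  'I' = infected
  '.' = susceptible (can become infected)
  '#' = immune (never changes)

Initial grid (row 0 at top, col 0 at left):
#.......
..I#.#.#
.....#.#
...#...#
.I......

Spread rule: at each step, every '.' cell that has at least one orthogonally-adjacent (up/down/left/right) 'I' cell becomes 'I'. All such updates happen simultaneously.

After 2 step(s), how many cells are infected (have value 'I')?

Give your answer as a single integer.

Step 0 (initial): 2 infected
Step 1: +6 new -> 8 infected
Step 2: +8 new -> 16 infected

Answer: 16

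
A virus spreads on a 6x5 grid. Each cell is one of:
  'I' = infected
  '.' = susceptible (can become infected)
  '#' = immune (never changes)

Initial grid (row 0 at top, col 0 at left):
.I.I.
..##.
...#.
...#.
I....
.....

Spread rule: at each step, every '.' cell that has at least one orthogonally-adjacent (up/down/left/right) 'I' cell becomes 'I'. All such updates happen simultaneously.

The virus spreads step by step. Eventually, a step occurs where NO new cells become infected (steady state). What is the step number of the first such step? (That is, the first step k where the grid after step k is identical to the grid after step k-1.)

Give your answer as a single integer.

Answer: 6

Derivation:
Step 0 (initial): 3 infected
Step 1: +7 new -> 10 infected
Step 2: +7 new -> 17 infected
Step 3: +5 new -> 22 infected
Step 4: +3 new -> 25 infected
Step 5: +1 new -> 26 infected
Step 6: +0 new -> 26 infected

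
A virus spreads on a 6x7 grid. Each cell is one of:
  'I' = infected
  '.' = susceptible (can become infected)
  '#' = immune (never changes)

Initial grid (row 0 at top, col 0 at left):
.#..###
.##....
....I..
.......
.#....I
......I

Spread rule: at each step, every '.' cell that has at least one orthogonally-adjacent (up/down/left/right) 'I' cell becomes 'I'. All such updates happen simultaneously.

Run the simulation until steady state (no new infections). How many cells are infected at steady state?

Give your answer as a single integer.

Answer: 35

Derivation:
Step 0 (initial): 3 infected
Step 1: +7 new -> 10 infected
Step 2: +8 new -> 18 infected
Step 3: +6 new -> 24 infected
Step 4: +5 new -> 29 infected
Step 5: +3 new -> 32 infected
Step 6: +3 new -> 35 infected
Step 7: +0 new -> 35 infected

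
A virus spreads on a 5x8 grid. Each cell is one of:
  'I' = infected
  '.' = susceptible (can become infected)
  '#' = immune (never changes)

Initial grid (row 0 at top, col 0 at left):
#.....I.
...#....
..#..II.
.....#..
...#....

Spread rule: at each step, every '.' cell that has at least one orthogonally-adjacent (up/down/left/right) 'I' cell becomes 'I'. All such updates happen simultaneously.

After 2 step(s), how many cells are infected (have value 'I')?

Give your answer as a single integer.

Answer: 17

Derivation:
Step 0 (initial): 3 infected
Step 1: +7 new -> 10 infected
Step 2: +7 new -> 17 infected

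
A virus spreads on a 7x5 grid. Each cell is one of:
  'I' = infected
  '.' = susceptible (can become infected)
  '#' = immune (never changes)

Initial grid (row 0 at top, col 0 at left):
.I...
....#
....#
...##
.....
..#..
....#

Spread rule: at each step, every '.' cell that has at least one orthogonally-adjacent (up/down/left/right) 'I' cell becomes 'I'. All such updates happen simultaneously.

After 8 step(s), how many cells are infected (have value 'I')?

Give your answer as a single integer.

Step 0 (initial): 1 infected
Step 1: +3 new -> 4 infected
Step 2: +4 new -> 8 infected
Step 3: +5 new -> 13 infected
Step 4: +4 new -> 17 infected
Step 5: +3 new -> 20 infected
Step 6: +3 new -> 23 infected
Step 7: +4 new -> 27 infected
Step 8: +2 new -> 29 infected

Answer: 29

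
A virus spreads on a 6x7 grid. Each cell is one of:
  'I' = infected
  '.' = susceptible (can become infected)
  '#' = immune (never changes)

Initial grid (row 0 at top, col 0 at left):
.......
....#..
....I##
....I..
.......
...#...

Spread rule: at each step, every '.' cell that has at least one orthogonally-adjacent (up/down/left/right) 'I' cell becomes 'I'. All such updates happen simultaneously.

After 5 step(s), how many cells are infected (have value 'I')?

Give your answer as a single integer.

Answer: 33

Derivation:
Step 0 (initial): 2 infected
Step 1: +4 new -> 6 infected
Step 2: +7 new -> 13 infected
Step 3: +7 new -> 20 infected
Step 4: +8 new -> 28 infected
Step 5: +5 new -> 33 infected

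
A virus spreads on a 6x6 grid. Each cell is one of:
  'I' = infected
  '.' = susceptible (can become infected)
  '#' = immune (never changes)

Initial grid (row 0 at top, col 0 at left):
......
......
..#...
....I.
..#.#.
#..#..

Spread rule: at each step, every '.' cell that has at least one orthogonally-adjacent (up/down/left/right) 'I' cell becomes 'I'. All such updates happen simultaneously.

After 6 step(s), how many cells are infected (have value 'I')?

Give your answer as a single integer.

Answer: 30

Derivation:
Step 0 (initial): 1 infected
Step 1: +3 new -> 4 infected
Step 2: +6 new -> 10 infected
Step 3: +5 new -> 15 infected
Step 4: +7 new -> 22 infected
Step 5: +5 new -> 27 infected
Step 6: +3 new -> 30 infected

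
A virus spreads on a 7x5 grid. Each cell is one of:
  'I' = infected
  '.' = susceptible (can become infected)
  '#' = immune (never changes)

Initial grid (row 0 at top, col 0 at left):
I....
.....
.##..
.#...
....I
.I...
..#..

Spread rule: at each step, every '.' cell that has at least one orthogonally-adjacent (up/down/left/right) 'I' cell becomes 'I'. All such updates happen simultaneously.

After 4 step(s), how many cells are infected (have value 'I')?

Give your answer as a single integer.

Answer: 31

Derivation:
Step 0 (initial): 3 infected
Step 1: +9 new -> 12 infected
Step 2: +10 new -> 22 infected
Step 3: +7 new -> 29 infected
Step 4: +2 new -> 31 infected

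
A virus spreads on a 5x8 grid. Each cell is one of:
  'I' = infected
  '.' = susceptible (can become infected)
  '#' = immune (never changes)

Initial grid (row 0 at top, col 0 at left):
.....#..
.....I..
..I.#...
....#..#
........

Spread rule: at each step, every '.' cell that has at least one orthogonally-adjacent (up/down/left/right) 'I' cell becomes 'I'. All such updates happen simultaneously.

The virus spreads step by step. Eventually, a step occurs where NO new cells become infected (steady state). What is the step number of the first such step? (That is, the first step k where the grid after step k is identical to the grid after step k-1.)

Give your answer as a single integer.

Answer: 6

Derivation:
Step 0 (initial): 2 infected
Step 1: +7 new -> 9 infected
Step 2: +12 new -> 21 infected
Step 3: +10 new -> 31 infected
Step 4: +4 new -> 35 infected
Step 5: +1 new -> 36 infected
Step 6: +0 new -> 36 infected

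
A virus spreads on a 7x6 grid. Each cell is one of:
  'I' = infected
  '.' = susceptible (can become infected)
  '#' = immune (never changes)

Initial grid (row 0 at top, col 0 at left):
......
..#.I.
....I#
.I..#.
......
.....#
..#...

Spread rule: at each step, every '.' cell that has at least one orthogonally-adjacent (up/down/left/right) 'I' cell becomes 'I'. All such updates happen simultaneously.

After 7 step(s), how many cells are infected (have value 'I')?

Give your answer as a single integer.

Step 0 (initial): 3 infected
Step 1: +8 new -> 11 infected
Step 2: +9 new -> 20 infected
Step 3: +7 new -> 27 infected
Step 4: +4 new -> 31 infected
Step 5: +3 new -> 34 infected
Step 6: +2 new -> 36 infected
Step 7: +1 new -> 37 infected

Answer: 37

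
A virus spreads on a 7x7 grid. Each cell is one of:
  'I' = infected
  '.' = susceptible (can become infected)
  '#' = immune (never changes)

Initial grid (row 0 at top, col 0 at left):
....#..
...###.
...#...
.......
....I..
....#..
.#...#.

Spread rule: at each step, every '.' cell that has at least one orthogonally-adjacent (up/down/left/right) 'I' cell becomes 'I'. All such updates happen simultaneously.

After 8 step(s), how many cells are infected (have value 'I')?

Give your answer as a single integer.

Answer: 41

Derivation:
Step 0 (initial): 1 infected
Step 1: +3 new -> 4 infected
Step 2: +7 new -> 11 infected
Step 3: +7 new -> 18 infected
Step 4: +8 new -> 26 infected
Step 5: +5 new -> 31 infected
Step 6: +5 new -> 36 infected
Step 7: +4 new -> 40 infected
Step 8: +1 new -> 41 infected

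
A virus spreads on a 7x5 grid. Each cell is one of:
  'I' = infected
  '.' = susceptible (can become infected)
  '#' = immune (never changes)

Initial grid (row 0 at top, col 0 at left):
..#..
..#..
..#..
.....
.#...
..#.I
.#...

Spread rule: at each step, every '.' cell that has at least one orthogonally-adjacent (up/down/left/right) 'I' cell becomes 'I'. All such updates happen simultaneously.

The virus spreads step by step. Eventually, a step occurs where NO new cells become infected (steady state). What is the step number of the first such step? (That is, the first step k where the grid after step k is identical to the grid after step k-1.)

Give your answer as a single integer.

Step 0 (initial): 1 infected
Step 1: +3 new -> 4 infected
Step 2: +3 new -> 7 infected
Step 3: +4 new -> 11 infected
Step 4: +3 new -> 14 infected
Step 5: +3 new -> 17 infected
Step 6: +3 new -> 20 infected
Step 7: +3 new -> 23 infected
Step 8: +3 new -> 26 infected
Step 9: +3 new -> 29 infected
Step 10: +0 new -> 29 infected

Answer: 10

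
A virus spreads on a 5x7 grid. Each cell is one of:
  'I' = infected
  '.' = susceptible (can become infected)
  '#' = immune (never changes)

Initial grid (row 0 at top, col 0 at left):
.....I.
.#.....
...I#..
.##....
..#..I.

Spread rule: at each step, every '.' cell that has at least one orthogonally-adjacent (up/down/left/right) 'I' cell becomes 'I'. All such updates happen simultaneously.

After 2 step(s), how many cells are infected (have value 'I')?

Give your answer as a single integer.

Step 0 (initial): 3 infected
Step 1: +9 new -> 12 infected
Step 2: +9 new -> 21 infected

Answer: 21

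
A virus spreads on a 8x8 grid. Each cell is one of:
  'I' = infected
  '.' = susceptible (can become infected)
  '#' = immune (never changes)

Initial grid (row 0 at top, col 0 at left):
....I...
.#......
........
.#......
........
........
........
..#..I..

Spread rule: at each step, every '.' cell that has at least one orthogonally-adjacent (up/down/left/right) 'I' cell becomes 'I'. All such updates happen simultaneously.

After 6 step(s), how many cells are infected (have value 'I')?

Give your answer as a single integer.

Answer: 56

Derivation:
Step 0 (initial): 2 infected
Step 1: +6 new -> 8 infected
Step 2: +10 new -> 18 infected
Step 3: +12 new -> 30 infected
Step 4: +11 new -> 41 infected
Step 5: +9 new -> 50 infected
Step 6: +6 new -> 56 infected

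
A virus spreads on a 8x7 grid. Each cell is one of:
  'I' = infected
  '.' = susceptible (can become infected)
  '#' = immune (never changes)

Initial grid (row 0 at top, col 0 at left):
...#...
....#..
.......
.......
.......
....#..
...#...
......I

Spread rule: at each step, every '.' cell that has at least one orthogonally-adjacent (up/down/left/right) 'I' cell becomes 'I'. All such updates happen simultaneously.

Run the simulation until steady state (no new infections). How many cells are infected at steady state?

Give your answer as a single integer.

Answer: 52

Derivation:
Step 0 (initial): 1 infected
Step 1: +2 new -> 3 infected
Step 2: +3 new -> 6 infected
Step 3: +4 new -> 10 infected
Step 4: +3 new -> 13 infected
Step 5: +5 new -> 18 infected
Step 6: +7 new -> 25 infected
Step 7: +8 new -> 33 infected
Step 8: +5 new -> 38 infected
Step 9: +5 new -> 43 infected
Step 10: +3 new -> 46 infected
Step 11: +3 new -> 49 infected
Step 12: +2 new -> 51 infected
Step 13: +1 new -> 52 infected
Step 14: +0 new -> 52 infected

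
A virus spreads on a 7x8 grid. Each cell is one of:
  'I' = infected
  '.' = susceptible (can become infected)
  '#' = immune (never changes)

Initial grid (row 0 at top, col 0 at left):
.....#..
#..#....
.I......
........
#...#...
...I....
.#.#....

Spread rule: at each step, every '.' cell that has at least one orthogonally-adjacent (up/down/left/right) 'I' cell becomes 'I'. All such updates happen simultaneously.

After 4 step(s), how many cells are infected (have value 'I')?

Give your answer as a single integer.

Step 0 (initial): 2 infected
Step 1: +7 new -> 9 infected
Step 2: +12 new -> 21 infected
Step 3: +8 new -> 29 infected
Step 4: +8 new -> 37 infected

Answer: 37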